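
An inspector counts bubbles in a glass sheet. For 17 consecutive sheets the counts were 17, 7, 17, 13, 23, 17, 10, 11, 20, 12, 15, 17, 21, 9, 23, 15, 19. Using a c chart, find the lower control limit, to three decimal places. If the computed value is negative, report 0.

3.780

c̄ = (17 + 7 + 17 + 13 + 23 + 17 + 10 + 11 + 20 + 12 + 15 + 17 + 21 + 9 + 23 + 15 + 19) / 17 = 266 / 17 = 15.6471
LCL = c̄ − 3√c̄ = 15.6471 − 3 × 3.9556 = 3.7801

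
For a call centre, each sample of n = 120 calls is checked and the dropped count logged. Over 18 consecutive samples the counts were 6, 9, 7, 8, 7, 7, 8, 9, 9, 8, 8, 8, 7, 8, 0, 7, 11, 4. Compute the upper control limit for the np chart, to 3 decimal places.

15.122

p̄ = Σdᵢ / (k·n) = 131 / (18 × 120) = 0.06065
UCL = np̄ + 3·√(np̄(1−p̄)) = 7.2778 + 3 × √(7.2778×0.93935) = 7.2778 + 3 × 2.6146 = 15.1217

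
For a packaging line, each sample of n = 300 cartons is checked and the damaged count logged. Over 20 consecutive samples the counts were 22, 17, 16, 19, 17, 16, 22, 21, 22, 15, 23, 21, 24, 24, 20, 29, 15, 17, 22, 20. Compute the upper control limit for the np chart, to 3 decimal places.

p̄ = Σdᵢ / (k·n) = 402 / (20 × 300) = 0.06700
UCL = np̄ + 3·√(np̄(1−p̄)) = 20.1000 + 3 × √(20.1000×0.93300) = 20.1000 + 3 × 4.3305 = 33.0915

33.092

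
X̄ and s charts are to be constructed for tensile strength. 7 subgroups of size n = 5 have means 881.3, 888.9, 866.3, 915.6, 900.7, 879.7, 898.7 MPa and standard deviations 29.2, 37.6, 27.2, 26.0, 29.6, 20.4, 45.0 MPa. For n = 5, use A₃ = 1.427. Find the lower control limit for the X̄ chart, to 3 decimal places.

846.342

X̄̄ = (881.3 + 888.9 + 866.3 + 915.6 + 900.7 + 879.7 + 898.7) / 7 = 890.1714
s̄ = (29.2 + 37.6 + 27.2 + 26.0 + 29.6 + 20.4 + 45.0) / 7 = 30.7143
LCL = X̄̄ − A₃·s̄ = 890.1714 − 1.427 × 30.7143 = 846.3421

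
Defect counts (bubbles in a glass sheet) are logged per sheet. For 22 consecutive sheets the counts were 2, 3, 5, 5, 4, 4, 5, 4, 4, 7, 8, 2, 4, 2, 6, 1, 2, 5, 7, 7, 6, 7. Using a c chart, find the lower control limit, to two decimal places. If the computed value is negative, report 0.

0.00

c̄ = (2 + 3 + 5 + 5 + 4 + 4 + 5 + 4 + 4 + 7 + 8 + 2 + 4 + 2 + 6 + 1 + 2 + 5 + 7 + 7 + 6 + 7) / 22 = 100 / 22 = 4.5455
LCL = c̄ − 3√c̄ = 4.5455 − 3 × 2.1320 = -1.8506 → 0 (cannot be negative)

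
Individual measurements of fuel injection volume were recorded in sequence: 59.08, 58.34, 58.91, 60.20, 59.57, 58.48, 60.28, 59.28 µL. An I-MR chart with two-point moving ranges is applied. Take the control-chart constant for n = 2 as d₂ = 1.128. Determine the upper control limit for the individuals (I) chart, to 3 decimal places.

61.973

X̄ = (59.08 + 58.34 + 58.91 + 60.20 + 59.57 + 58.48 + 60.28 + 59.28) / 8 = 59.2675
Moving ranges: 0.74, 0.57, 1.29, 0.63, 1.09, 1.80, 1.00; M̄R̄ = 7.1200 / 7 = 1.0171
UCL = X̄ + 3·M̄R̄/d₂ = 59.2675 + 3 × 1.0171 / 1.128 = 61.9727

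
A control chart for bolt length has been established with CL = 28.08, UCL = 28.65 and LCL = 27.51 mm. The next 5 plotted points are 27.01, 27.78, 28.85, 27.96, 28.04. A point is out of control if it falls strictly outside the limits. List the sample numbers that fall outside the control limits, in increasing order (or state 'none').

Compare each point to [27.51, 28.65]: sample 1 = 27.01 < LCL; sample 3 = 28.85 > UCL.

1, 3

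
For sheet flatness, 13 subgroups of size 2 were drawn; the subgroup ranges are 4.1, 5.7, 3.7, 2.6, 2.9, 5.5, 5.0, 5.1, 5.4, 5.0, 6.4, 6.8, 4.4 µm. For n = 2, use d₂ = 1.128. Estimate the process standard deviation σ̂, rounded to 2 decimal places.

4.27

R̄ = (4.1 + 5.7 + 3.7 + 2.6 + 2.9 + 5.5 + 5.0 + 5.1 + 5.4 + 5.0 + 6.4 + 6.8 + 4.4) / 13 = 4.8154
σ̂ = R̄ / d₂ = 4.8154 / 1.128 = 4.2690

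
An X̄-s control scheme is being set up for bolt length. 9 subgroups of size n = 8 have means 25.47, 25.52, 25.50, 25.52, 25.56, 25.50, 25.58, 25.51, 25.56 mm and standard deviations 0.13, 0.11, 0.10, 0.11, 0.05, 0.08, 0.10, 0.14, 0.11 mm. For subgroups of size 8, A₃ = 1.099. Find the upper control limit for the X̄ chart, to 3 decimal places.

X̄̄ = (25.47 + 25.52 + 25.50 + 25.52 + 25.56 + 25.50 + 25.58 + 25.51 + 25.56) / 9 = 25.5244
s̄ = (0.13 + 0.11 + 0.10 + 0.11 + 0.05 + 0.08 + 0.10 + 0.14 + 0.11) / 9 = 0.1033
UCL = X̄̄ + A₃·s̄ = 25.5244 + 1.099 × 0.1033 = 25.6380

25.638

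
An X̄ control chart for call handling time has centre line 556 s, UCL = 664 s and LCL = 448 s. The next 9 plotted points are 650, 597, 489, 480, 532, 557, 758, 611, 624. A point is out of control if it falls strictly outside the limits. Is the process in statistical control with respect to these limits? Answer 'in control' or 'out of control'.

Compare each point to [448, 664]: sample 7 = 758 > UCL.

out of control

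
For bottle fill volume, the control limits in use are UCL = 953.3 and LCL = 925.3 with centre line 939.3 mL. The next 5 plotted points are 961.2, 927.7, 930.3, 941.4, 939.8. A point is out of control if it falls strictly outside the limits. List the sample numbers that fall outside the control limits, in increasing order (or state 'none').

Compare each point to [925.3, 953.3]: sample 1 = 961.2 > UCL.

1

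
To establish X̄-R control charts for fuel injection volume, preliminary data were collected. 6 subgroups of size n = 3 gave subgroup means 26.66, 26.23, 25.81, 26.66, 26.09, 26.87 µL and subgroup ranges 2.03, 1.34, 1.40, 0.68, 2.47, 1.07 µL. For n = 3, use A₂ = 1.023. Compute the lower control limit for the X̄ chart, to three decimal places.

X̄̄ = (26.66 + 26.23 + 25.81 + 26.66 + 26.09 + 26.87) / 6 = 158.3200 / 6 = 26.3867
R̄ = (2.03 + 1.34 + 1.40 + 0.68 + 2.47 + 1.07) / 6 = 8.9900 / 6 = 1.4983
LCL = X̄̄ − A₂·R̄ = 26.3867 − 1.023 × 1.4983 = 24.8539

24.854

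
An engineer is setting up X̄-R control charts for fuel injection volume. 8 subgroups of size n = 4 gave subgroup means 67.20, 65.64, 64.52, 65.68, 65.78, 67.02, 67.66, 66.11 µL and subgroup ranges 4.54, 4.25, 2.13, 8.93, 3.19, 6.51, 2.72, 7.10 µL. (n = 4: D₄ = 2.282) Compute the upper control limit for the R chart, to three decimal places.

R̄ = (4.54 + 4.25 + 2.13 + 8.93 + 3.19 + 6.51 + 2.72 + 7.10) / 8 = 39.3700 / 8 = 4.9212
UCL_R = D₄·R̄ = 2.282 × 4.9212 = 11.2303

11.230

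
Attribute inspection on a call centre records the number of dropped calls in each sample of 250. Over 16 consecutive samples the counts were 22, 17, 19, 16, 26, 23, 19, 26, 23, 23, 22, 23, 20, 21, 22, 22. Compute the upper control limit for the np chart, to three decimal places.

p̄ = Σdᵢ / (k·n) = 344 / (16 × 250) = 0.08600
UCL = np̄ + 3·√(np̄(1−p̄)) = 21.5000 + 3 × √(21.5000×0.91400) = 21.5000 + 3 × 4.4329 = 34.7988

34.799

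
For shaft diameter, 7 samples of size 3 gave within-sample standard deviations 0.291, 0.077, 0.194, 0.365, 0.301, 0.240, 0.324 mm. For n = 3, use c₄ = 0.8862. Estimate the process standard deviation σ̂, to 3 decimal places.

0.289

s̄ = (0.291 + 0.077 + 0.194 + 0.365 + 0.301 + 0.240 + 0.324) / 7 = 0.2560
σ̂ = s̄ / c₄ = 0.2560 / 0.8862 = 0.2889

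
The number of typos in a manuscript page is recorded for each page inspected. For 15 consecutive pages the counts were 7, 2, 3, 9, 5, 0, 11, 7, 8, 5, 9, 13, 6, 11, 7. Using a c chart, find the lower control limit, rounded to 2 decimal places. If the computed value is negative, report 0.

c̄ = (7 + 2 + 3 + 9 + 5 + 0 + 11 + 7 + 8 + 5 + 9 + 13 + 6 + 11 + 7) / 15 = 103 / 15 = 6.8667
LCL = c̄ − 3√c̄ = 6.8667 − 3 × 2.6204 = -0.9946 → 0 (cannot be negative)

0.00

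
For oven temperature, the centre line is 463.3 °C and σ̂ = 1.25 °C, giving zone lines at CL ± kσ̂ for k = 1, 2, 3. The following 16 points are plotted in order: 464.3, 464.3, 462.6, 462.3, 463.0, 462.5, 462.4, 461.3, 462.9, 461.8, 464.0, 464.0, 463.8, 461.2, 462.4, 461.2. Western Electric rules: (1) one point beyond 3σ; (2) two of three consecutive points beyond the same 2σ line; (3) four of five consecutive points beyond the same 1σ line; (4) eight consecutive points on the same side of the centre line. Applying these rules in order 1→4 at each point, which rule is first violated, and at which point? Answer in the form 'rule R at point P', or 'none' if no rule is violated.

rule 4 at point 10

Zone of each point (C = within 1σ̂, B = 1σ̂–2σ̂, A = 2σ̂–3σ̂, * = beyond 3σ̂; sign = side of CL): 1:+C, 2:+C, 3:-C, 4:-C, 5:-C, 6:-C, 7:-C, 8:-B, 9:-C, 10:-B, 11:+C, 12:+C, 13:+C, 14:-B, 15:-C, 16:-B
Rule 4 (eight consecutive points on the same side of the centre line) is satisfied at point 10.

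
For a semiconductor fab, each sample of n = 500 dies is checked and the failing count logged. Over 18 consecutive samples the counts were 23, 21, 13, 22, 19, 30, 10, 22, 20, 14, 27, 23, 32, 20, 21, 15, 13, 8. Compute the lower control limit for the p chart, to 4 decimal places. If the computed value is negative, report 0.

p̄ = Σdᵢ / (k·n) = 353 / (18 × 500) = 0.03922
LCL = p̄ − 3·√(p̄(1−p̄)/n) = 0.03922 − 3 × 0.00868 = 0.01318

0.0132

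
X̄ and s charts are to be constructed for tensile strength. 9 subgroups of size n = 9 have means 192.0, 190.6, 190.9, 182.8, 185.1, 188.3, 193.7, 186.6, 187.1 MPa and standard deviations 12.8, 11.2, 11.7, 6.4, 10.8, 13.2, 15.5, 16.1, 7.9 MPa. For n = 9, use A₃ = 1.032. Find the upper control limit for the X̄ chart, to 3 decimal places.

X̄̄ = (192.0 + 190.6 + 190.9 + 182.8 + 185.1 + 188.3 + 193.7 + 186.6 + 187.1) / 9 = 188.5667
s̄ = (12.8 + 11.2 + 11.7 + 6.4 + 10.8 + 13.2 + 15.5 + 16.1 + 7.9) / 9 = 11.7333
UCL = X̄̄ + A₃·s̄ = 188.5667 + 1.032 × 11.7333 = 200.6755

200.675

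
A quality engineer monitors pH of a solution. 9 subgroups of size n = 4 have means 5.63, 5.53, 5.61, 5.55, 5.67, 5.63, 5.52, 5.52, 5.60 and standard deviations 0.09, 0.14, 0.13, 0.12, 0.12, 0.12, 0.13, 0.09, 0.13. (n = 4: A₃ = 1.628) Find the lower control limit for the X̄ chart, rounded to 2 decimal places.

X̄̄ = (5.63 + 5.53 + 5.61 + 5.55 + 5.67 + 5.63 + 5.52 + 5.52 + 5.60) / 9 = 5.5844
s̄ = (0.09 + 0.14 + 0.13 + 0.12 + 0.12 + 0.12 + 0.13 + 0.09 + 0.13) / 9 = 0.1189
LCL = X̄̄ − A₃·s̄ = 5.5844 − 1.628 × 0.1189 = 5.3909

5.39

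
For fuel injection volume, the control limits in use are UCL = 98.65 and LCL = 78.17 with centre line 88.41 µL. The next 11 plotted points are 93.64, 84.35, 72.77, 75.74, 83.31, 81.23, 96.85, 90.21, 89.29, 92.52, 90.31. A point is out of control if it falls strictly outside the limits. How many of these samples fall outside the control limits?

Compare each point to [78.17, 98.65]: sample 3 = 72.77 < LCL; sample 4 = 75.74 < LCL.

2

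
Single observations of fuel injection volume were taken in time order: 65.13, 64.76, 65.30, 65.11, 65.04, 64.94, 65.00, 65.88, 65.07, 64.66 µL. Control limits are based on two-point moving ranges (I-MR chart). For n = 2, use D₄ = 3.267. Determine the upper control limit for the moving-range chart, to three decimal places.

1.245

Moving ranges: 0.37, 0.54, 0.19, 0.07, 0.10, 0.06, 0.88, 0.81, 0.41; M̄R̄ = 3.4300 / 9 = 0.3811
UCL_MR = D₄·M̄R̄ = 3.267 × 0.3811 = 1.2451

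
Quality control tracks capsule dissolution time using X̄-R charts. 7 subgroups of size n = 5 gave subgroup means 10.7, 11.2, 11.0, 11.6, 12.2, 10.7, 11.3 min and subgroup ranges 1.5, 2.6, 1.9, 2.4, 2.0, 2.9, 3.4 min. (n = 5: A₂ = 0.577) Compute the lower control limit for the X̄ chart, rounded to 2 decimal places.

9.87

X̄̄ = (10.7 + 11.2 + 11.0 + 11.6 + 12.2 + 10.7 + 11.3) / 7 = 78.7000 / 7 = 11.2429
R̄ = (1.5 + 2.6 + 1.9 + 2.4 + 2.0 + 2.9 + 3.4) / 7 = 16.7000 / 7 = 2.3857
LCL = X̄̄ − A₂·R̄ = 11.2429 − 0.577 × 2.3857 = 9.8663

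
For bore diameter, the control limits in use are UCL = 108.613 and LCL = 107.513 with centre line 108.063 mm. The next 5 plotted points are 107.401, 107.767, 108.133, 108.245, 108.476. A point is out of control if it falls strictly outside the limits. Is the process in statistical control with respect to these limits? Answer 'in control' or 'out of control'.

Compare each point to [107.513, 108.613]: sample 1 = 107.401 < LCL.

out of control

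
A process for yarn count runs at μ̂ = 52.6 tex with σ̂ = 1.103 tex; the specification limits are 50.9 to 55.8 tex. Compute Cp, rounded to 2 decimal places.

0.74

Cp = (USL − LSL) / (6σ̂) = (55.8 − 50.9) / (6 × 1.103) = 4.9000 / 6.6180 = 0.7404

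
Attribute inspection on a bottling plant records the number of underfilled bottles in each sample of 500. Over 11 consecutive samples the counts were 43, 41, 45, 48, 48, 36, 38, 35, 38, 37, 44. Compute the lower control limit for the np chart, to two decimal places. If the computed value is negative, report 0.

p̄ = Σdᵢ / (k·n) = 453 / (11 × 500) = 0.08236
LCL = np̄ − 3·√(np̄(1−p̄)) = 41.1818 − 3 × 6.1474 = 22.7398

22.74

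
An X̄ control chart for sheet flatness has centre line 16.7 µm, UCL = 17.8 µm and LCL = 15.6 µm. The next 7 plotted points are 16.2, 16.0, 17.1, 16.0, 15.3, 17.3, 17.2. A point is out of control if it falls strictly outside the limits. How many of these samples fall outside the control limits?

Compare each point to [15.6, 17.8]: sample 5 = 15.3 < LCL.

1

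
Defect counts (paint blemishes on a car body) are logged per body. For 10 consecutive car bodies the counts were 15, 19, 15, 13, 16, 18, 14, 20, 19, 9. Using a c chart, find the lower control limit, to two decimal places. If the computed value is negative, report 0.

3.88

c̄ = (15 + 19 + 15 + 13 + 16 + 18 + 14 + 20 + 19 + 9) / 10 = 158 / 10 = 15.8000
LCL = c̄ − 3√c̄ = 15.8000 − 3 × 3.9749 = 3.8752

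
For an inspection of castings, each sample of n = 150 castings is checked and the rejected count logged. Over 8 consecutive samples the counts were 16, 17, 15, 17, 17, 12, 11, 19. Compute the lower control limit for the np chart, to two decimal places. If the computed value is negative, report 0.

p̄ = Σdᵢ / (k·n) = 124 / (8 × 150) = 0.10333
LCL = np̄ − 3·√(np̄(1−p̄)) = 15.5000 − 3 × 3.7280 = 4.3159

4.32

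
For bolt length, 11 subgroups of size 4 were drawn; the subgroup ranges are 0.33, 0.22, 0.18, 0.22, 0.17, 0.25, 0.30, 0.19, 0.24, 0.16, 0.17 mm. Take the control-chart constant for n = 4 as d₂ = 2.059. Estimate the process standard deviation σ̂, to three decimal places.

R̄ = (0.33 + 0.22 + 0.18 + 0.22 + 0.17 + 0.25 + 0.30 + 0.19 + 0.24 + 0.16 + 0.17) / 11 = 0.2209
σ̂ = R̄ / d₂ = 0.2209 / 2.059 = 0.1073

0.107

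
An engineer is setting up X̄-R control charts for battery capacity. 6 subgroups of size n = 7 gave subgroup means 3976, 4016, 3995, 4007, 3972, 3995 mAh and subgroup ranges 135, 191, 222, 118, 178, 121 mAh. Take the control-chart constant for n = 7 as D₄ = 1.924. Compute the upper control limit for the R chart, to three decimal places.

309.443

R̄ = (135 + 191 + 222 + 118 + 178 + 121) / 6 = 965.0000 / 6 = 160.8333
UCL_R = D₄·R̄ = 1.924 × 160.8333 = 309.4433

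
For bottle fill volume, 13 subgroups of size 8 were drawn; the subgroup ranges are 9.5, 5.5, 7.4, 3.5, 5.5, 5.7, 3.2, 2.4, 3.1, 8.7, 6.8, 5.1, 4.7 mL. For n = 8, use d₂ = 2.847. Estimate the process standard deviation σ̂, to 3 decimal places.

1.921

R̄ = (9.5 + 5.5 + 7.4 + 3.5 + 5.5 + 5.7 + 3.2 + 2.4 + 3.1 + 8.7 + 6.8 + 5.1 + 4.7) / 13 = 5.4692
σ̂ = R̄ / d₂ = 5.4692 / 2.847 = 1.9211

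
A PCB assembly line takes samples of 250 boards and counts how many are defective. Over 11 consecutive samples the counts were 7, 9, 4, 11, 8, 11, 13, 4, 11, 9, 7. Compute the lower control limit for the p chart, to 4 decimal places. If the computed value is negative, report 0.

p̄ = Σdᵢ / (k·n) = 94 / (11 × 250) = 0.03418
LCL = p̄ − 3·√(p̄(1−p̄)/n) = 0.03418 − 3 × 0.01149 = -0.00029 → 0 (negative, so LCL = 0)

0.0000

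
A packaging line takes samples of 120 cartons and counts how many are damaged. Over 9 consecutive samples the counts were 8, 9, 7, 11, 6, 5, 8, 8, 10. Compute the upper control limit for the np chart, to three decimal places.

p̄ = Σdᵢ / (k·n) = 72 / (9 × 120) = 0.06667
UCL = np̄ + 3·√(np̄(1−p̄)) = 8.0000 + 3 × √(8.0000×0.93333) = 8.0000 + 3 × 2.7325 = 16.1976

16.198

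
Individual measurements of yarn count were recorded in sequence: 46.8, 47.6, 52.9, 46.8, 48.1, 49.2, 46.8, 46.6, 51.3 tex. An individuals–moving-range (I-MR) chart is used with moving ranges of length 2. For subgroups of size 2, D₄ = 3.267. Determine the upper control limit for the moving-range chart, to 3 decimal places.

Moving ranges: 0.8, 5.3, 6.1, 1.3, 1.1, 2.4, 0.2, 4.7; M̄R̄ = 21.9000 / 8 = 2.7375
UCL_MR = D₄·M̄R̄ = 3.267 × 2.7375 = 8.9434

8.943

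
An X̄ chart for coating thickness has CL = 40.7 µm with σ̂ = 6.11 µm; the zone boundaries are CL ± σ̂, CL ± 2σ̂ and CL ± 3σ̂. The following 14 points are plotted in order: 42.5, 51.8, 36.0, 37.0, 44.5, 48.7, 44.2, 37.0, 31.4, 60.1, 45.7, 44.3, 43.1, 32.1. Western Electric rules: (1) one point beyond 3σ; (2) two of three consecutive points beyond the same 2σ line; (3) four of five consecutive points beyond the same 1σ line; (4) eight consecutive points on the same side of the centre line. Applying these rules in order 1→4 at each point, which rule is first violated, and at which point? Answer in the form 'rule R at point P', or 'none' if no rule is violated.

rule 1 at point 10

Zone of each point (C = within 1σ̂, B = 1σ̂–2σ̂, A = 2σ̂–3σ̂, * = beyond 3σ̂; sign = side of CL): 1:+C, 2:+B, 3:-C, 4:-C, 5:+C, 6:+B, 7:+C, 8:-C, 9:-B, 10:+*, 11:+C, 12:+C, 13:+C, 14:-B
Rule 1 (one point beyond the 3σ limits) is satisfied at point 10.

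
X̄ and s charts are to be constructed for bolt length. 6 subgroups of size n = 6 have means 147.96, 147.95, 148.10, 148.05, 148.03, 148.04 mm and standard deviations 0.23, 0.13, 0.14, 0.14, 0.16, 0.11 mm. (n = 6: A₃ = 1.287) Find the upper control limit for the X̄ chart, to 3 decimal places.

148.217

X̄̄ = (147.96 + 147.95 + 148.10 + 148.05 + 148.03 + 148.04) / 6 = 148.0217
s̄ = (0.23 + 0.13 + 0.14 + 0.14 + 0.16 + 0.11) / 6 = 0.1517
UCL = X̄̄ + A₃·s̄ = 148.0217 + 1.287 × 0.1517 = 148.2169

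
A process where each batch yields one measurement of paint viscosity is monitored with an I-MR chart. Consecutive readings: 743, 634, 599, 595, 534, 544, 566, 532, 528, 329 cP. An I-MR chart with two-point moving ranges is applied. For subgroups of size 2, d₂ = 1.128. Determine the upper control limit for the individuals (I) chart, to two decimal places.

701.65

X̄ = (743 + 634 + 599 + 595 + 534 + 544 + 566 + 532 + 528 + 329) / 10 = 560.4000
Moving ranges: 109, 35, 4, 61, 10, 22, 34, 4, 199; M̄R̄ = 478.0000 / 9 = 53.1111
UCL = X̄ + 3·M̄R̄/d₂ = 560.4000 + 3 × 53.1111 / 1.128 = 701.6530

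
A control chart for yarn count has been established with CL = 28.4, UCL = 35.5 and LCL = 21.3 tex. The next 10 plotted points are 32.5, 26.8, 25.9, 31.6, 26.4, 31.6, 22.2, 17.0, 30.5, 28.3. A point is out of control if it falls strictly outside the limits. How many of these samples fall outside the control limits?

Compare each point to [21.3, 35.5]: sample 8 = 17.0 < LCL.

1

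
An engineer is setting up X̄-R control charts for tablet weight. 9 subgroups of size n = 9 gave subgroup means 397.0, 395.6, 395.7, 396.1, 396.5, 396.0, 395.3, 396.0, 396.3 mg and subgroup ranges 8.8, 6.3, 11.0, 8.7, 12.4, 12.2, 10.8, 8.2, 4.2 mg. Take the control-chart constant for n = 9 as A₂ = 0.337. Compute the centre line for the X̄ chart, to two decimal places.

X̄̄ = (397.0 + 395.6 + 395.7 + 396.1 + 396.5 + 396.0 + 395.3 + 396.0 + 396.3) / 9 = 3564.5000 / 9 = 396.0556
CL = X̄̄ = 396.0556

396.06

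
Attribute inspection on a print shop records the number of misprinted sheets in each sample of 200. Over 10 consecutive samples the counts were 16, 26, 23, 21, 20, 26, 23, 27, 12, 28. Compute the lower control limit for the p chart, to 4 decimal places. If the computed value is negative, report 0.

p̄ = Σdᵢ / (k·n) = 222 / (10 × 200) = 0.11100
LCL = p̄ − 3·√(p̄(1−p̄)/n) = 0.11100 − 3 × 0.02221 = 0.04436

0.0444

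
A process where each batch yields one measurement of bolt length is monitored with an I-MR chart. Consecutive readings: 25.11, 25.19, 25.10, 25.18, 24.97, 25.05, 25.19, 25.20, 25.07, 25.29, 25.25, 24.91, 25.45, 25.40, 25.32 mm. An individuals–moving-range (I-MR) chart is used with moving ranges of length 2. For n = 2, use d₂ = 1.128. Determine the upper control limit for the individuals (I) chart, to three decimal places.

25.576

X̄ = (25.11 + 25.19 + 25.10 + 25.18 + 24.97 + 25.05 + 25.19 + 25.20 + 25.07 + 25.29 + 25.25 + 24.91 + 25.45 + 25.40 + 25.32) / 15 = 25.1787
Moving ranges: 0.08, 0.09, 0.08, 0.21, 0.08, 0.14, 0.01, 0.13, 0.22, 0.04, 0.34, 0.54, 0.05, 0.08; M̄R̄ = 2.0900 / 14 = 0.1493
UCL = X̄ + 3·M̄R̄/d₂ = 25.1787 + 3 × 0.1493 / 1.128 = 25.5757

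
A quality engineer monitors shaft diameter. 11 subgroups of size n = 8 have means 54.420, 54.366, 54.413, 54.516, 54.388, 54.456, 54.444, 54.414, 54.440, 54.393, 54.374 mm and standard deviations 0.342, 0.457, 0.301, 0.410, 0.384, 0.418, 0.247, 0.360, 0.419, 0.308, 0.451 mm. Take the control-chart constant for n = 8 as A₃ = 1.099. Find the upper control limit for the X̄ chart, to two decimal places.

X̄̄ = (54.420 + 54.366 + 54.413 + 54.516 + 54.388 + 54.456 + 54.444 + 54.414 + 54.440 + 54.393 + 54.374) / 11 = 54.4204
s̄ = (0.342 + 0.457 + 0.301 + 0.410 + 0.384 + 0.418 + 0.247 + 0.360 + 0.419 + 0.308 + 0.451) / 11 = 0.3725
UCL = X̄̄ + A₃·s̄ = 54.4204 + 1.099 × 0.3725 = 54.8297

54.83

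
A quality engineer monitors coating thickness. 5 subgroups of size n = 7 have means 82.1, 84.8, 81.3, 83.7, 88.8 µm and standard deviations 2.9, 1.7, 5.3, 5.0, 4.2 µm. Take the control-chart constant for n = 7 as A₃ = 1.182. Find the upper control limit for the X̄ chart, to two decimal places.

88.66

X̄̄ = (82.1 + 84.8 + 81.3 + 83.7 + 88.8) / 5 = 84.1400
s̄ = (2.9 + 1.7 + 5.3 + 5.0 + 4.2) / 5 = 3.8200
UCL = X̄̄ + A₃·s̄ = 84.1400 + 1.182 × 3.8200 = 88.6552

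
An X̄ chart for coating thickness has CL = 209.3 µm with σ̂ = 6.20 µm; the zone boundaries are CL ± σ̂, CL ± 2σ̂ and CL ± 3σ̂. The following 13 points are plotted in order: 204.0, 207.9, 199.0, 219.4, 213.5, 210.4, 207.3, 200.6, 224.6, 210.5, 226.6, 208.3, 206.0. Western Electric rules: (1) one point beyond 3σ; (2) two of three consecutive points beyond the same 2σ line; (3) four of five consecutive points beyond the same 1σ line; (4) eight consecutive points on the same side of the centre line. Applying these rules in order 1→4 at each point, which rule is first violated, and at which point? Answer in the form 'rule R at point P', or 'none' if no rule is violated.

rule 2 at point 11

Zone of each point (C = within 1σ̂, B = 1σ̂–2σ̂, A = 2σ̂–3σ̂, * = beyond 3σ̂; sign = side of CL): 1:-C, 2:-C, 3:-B, 4:+B, 5:+C, 6:+C, 7:-C, 8:-B, 9:+A, 10:+C, 11:+A, 12:-C, 13:-C
Rule 2 (two of three consecutive points beyond the same 2σ limit) is satisfied at point 11.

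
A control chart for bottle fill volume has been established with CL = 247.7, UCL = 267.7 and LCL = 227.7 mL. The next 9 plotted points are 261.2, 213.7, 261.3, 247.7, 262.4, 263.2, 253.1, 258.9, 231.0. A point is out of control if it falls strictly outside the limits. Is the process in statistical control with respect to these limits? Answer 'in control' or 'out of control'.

out of control

Compare each point to [227.7, 267.7]: sample 2 = 213.7 < LCL.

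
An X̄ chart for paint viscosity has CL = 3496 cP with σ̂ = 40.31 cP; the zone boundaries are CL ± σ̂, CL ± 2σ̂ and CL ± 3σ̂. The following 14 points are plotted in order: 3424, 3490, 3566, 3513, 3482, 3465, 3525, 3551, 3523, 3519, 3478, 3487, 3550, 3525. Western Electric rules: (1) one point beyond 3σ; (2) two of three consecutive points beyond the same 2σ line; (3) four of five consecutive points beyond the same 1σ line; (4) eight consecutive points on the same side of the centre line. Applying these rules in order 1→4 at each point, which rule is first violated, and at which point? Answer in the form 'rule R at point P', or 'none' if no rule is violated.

none

Zone of each point (C = within 1σ̂, B = 1σ̂–2σ̂, A = 2σ̂–3σ̂, * = beyond 3σ̂; sign = side of CL): 1:-B, 2:-C, 3:+B, 4:+C, 5:-C, 6:-C, 7:+C, 8:+B, 9:+C, 10:+C, 11:-C, 12:-C, 13:+B, 14:+C
No rule fires across all 14 points.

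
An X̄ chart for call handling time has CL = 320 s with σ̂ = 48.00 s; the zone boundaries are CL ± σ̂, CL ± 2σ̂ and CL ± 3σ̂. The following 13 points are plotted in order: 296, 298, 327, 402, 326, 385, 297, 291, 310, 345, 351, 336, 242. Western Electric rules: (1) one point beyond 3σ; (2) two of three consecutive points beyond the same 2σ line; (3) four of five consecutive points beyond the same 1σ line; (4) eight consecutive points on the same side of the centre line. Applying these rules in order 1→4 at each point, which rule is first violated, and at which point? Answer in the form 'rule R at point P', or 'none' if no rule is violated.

Zone of each point (C = within 1σ̂, B = 1σ̂–2σ̂, A = 2σ̂–3σ̂, * = beyond 3σ̂; sign = side of CL): 1:-C, 2:-C, 3:+C, 4:+B, 5:+C, 6:+B, 7:-C, 8:-C, 9:-C, 10:+C, 11:+C, 12:+C, 13:-B
No rule fires across all 13 points.

none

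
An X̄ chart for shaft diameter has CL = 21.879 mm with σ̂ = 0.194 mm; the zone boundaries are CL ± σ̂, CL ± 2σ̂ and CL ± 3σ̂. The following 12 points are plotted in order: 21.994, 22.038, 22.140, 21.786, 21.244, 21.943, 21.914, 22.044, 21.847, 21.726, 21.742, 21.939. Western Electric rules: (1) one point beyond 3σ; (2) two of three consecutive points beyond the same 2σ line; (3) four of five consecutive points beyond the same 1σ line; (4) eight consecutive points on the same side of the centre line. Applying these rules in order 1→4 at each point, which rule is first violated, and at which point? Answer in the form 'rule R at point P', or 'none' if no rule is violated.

rule 1 at point 5

Zone of each point (C = within 1σ̂, B = 1σ̂–2σ̂, A = 2σ̂–3σ̂, * = beyond 3σ̂; sign = side of CL): 1:+C, 2:+C, 3:+B, 4:-C, 5:-*, 6:+C, 7:+C, 8:+C, 9:-C, 10:-C, 11:-C, 12:+C
Rule 1 (one point beyond the 3σ limits) is satisfied at point 5.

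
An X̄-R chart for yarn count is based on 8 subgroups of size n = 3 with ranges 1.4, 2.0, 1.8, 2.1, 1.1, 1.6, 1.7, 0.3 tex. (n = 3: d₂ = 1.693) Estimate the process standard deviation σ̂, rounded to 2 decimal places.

0.89

R̄ = (1.4 + 2.0 + 1.8 + 2.1 + 1.1 + 1.6 + 1.7 + 0.3) / 8 = 1.5000
σ̂ = R̄ / d₂ = 1.5000 / 1.693 = 0.8860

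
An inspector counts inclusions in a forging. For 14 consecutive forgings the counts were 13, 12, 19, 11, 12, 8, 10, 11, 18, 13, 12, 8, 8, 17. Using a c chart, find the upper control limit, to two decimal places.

c̄ = (13 + 12 + 19 + 11 + 12 + 8 + 10 + 11 + 18 + 13 + 12 + 8 + 8 + 17) / 14 = 172 / 14 = 12.2857
UCL = c̄ + 3√c̄ = 12.2857 + 3 × √12.2857 = 12.2857 + 3 × 3.5051 = 22.8010

22.80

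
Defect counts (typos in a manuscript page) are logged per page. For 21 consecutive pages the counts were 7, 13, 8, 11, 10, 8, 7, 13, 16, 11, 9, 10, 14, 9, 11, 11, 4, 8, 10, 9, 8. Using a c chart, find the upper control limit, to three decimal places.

19.276

c̄ = (7 + 13 + 8 + 11 + 10 + 8 + 7 + 13 + 16 + 11 + 9 + 10 + 14 + 9 + 11 + 11 + 4 + 8 + 10 + 9 + 8) / 21 = 207 / 21 = 9.8571
UCL = c̄ + 3√c̄ = 9.8571 + 3 × √9.8571 = 9.8571 + 3 × 3.1396 = 19.2760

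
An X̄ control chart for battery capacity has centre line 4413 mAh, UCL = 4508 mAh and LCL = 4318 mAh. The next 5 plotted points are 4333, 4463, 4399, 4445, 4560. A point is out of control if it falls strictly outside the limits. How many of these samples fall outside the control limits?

1

Compare each point to [4318, 4508]: sample 5 = 4560 > UCL.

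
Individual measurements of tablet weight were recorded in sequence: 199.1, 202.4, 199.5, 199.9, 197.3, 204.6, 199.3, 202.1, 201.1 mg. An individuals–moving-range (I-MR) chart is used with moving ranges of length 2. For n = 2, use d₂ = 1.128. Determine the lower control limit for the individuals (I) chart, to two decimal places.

X̄ = (199.1 + 202.4 + 199.5 + 199.9 + 197.3 + 204.6 + 199.3 + 202.1 + 201.1) / 9 = 200.5889
Moving ranges: 3.3, 2.9, 0.4, 2.6, 7.3, 5.3, 2.8, 1.0; M̄R̄ = 25.6000 / 8 = 3.2000
LCL = X̄ − 3·M̄R̄/d₂ = 200.5889 − 3 × 3.2000 / 1.128 = 192.0783

192.08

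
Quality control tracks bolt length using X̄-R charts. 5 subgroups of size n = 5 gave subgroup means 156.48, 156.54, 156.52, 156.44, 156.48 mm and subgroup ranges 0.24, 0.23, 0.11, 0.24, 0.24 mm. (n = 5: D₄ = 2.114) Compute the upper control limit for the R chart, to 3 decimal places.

R̄ = (0.24 + 0.23 + 0.11 + 0.24 + 0.24) / 5 = 1.0600 / 5 = 0.2120
UCL_R = D₄·R̄ = 2.114 × 0.2120 = 0.4482

0.448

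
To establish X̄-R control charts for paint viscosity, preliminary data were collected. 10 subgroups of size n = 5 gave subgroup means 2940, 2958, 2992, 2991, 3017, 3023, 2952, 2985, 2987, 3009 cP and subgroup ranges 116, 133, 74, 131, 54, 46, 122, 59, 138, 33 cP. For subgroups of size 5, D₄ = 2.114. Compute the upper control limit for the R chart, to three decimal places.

R̄ = (116 + 133 + 74 + 131 + 54 + 46 + 122 + 59 + 138 + 33) / 10 = 906.0000 / 10 = 90.6000
UCL_R = D₄·R̄ = 2.114 × 90.6000 = 191.5284

191.528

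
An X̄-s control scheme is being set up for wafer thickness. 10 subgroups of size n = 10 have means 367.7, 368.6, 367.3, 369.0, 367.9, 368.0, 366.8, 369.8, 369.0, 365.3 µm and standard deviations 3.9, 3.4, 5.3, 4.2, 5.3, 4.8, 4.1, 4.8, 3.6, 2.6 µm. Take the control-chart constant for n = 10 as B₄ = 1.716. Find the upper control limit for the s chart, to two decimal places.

7.21

s̄ = (3.9 + 3.4 + 5.3 + 4.2 + 5.3 + 4.8 + 4.1 + 4.8 + 3.6 + 2.6) / 10 = 4.2000
UCL_s = B₄·s̄ = 1.716 × 4.2000 = 7.2072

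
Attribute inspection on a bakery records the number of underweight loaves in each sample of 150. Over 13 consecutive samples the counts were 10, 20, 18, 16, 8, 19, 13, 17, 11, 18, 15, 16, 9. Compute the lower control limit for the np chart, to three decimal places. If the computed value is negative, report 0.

3.719

p̄ = Σdᵢ / (k·n) = 190 / (13 × 150) = 0.09744
LCL = np̄ − 3·√(np̄(1−p̄)) = 14.6154 − 3 × 3.6320 = 3.7194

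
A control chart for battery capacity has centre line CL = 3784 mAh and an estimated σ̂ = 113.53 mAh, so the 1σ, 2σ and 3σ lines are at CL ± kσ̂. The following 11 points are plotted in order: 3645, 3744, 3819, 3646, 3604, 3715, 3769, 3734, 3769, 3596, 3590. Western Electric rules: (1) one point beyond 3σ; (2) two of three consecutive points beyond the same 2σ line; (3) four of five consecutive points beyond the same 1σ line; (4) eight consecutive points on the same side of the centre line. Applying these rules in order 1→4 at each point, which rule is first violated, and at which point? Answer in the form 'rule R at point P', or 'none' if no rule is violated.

Zone of each point (C = within 1σ̂, B = 1σ̂–2σ̂, A = 2σ̂–3σ̂, * = beyond 3σ̂; sign = side of CL): 1:-B, 2:-C, 3:+C, 4:-B, 5:-B, 6:-C, 7:-C, 8:-C, 9:-C, 10:-B, 11:-B
Rule 4 (eight consecutive points on the same side of the centre line) is satisfied at point 11.

rule 4 at point 11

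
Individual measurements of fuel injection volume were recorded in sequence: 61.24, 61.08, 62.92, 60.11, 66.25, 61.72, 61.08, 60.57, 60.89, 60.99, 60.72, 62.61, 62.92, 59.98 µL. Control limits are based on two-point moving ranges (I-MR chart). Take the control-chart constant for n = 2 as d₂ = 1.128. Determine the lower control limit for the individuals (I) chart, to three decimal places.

X̄ = (61.24 + 61.08 + 62.92 + 60.11 + 66.25 + 61.72 + 61.08 + 60.57 + 60.89 + 60.99 + 60.72 + 62.61 + 62.92 + 59.98) / 14 = 61.6486
Moving ranges: 0.16, 1.84, 2.81, 6.14, 4.53, 0.64, 0.51, 0.32, 0.10, 0.27, 1.89, 0.31, 2.94; M̄R̄ = 22.4600 / 13 = 1.7277
LCL = X̄ − 3·M̄R̄/d₂ = 61.6486 − 3 × 1.7277 / 1.128 = 57.0536

57.054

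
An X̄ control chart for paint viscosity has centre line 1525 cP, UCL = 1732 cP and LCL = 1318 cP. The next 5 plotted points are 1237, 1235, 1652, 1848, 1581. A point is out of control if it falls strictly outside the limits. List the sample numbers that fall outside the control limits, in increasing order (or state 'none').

1, 2, 4

Compare each point to [1318, 1732]: sample 1 = 1237 < LCL; sample 2 = 1235 < LCL; sample 4 = 1848 > UCL.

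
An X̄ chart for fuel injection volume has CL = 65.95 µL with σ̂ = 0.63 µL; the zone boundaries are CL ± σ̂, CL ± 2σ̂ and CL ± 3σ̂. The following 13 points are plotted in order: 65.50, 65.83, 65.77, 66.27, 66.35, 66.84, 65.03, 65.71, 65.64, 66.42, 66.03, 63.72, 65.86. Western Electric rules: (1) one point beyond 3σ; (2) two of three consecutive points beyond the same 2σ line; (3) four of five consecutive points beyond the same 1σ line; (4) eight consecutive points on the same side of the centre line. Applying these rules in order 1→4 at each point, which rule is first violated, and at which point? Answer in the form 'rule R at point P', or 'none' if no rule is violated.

rule 1 at point 12

Zone of each point (C = within 1σ̂, B = 1σ̂–2σ̂, A = 2σ̂–3σ̂, * = beyond 3σ̂; sign = side of CL): 1:-C, 2:-C, 3:-C, 4:+C, 5:+C, 6:+B, 7:-B, 8:-C, 9:-C, 10:+C, 11:+C, 12:-*, 13:-C
Rule 1 (one point beyond the 3σ limits) is satisfied at point 12.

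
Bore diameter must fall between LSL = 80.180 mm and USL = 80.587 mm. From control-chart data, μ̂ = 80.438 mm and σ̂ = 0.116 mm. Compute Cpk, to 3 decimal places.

0.428

Cpu = (USL − μ̂) / (3σ̂) = (80.587 − 80.438) / (3 × 0.116) = 0.4282; Cpl = (μ̂ − LSL) / (3σ̂) = (80.438 − 80.180) / (3 × 0.116) = 0.7414; Cpk = min(Cpu, Cpl) = 0.4282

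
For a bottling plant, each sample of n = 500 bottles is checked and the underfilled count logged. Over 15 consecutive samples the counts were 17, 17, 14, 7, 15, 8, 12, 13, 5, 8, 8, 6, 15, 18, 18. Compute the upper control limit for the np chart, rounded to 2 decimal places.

p̄ = Σdᵢ / (k·n) = 181 / (15 × 500) = 0.02413
UCL = np̄ + 3·√(np̄(1−p̄)) = 12.0667 + 3 × √(12.0667×0.97587) = 12.0667 + 3 × 3.4315 = 22.3613

22.36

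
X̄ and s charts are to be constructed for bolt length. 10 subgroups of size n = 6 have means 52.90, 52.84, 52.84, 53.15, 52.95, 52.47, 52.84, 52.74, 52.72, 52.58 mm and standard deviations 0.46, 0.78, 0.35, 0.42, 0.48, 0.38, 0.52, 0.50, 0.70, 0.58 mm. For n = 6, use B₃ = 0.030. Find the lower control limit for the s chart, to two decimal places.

0.02

s̄ = (0.46 + 0.78 + 0.35 + 0.42 + 0.48 + 0.38 + 0.52 + 0.50 + 0.70 + 0.58) / 10 = 0.5170
LCL_s = B₃·s̄ = 0.030 × 0.5170 = 0.0155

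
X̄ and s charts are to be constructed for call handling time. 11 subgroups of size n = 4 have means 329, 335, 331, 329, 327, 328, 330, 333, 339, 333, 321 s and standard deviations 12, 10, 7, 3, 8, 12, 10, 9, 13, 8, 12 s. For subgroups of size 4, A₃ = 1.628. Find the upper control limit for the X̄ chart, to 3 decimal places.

X̄̄ = (329 + 335 + 331 + 329 + 327 + 328 + 330 + 333 + 339 + 333 + 321) / 11 = 330.4545
s̄ = (12 + 10 + 7 + 3 + 8 + 12 + 10 + 9 + 13 + 8 + 12) / 11 = 9.4545
UCL = X̄̄ + A₃·s̄ = 330.4545 + 1.628 × 9.4545 = 345.8465

345.847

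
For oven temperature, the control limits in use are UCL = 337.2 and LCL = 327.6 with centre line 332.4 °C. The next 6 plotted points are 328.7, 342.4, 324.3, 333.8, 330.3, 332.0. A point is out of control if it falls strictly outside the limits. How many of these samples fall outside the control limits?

Compare each point to [327.6, 337.2]: sample 2 = 342.4 > UCL; sample 3 = 324.3 < LCL.

2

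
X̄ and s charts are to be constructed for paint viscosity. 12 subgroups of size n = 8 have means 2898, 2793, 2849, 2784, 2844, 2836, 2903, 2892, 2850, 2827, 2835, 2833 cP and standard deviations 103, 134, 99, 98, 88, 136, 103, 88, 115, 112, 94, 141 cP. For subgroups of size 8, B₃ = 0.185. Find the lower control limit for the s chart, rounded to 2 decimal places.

s̄ = (103 + 134 + 99 + 98 + 88 + 136 + 103 + 88 + 115 + 112 + 94 + 141) / 12 = 109.2500
LCL_s = B₃·s̄ = 0.185 × 109.2500 = 20.2112

20.21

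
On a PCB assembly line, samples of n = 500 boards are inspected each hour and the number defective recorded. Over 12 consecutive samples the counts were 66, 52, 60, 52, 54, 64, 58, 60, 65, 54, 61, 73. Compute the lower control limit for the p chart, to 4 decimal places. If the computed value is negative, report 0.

p̄ = Σdᵢ / (k·n) = 719 / (12 × 500) = 0.11983
LCL = p̄ − 3·√(p̄(1−p̄)/n) = 0.11983 − 3 × 0.01452 = 0.07626

0.0763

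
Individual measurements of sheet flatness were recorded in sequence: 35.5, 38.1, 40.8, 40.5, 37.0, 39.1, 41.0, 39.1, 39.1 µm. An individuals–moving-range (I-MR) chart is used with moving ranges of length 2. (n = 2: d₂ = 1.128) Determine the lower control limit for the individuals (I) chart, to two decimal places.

33.92

X̄ = (35.5 + 38.1 + 40.8 + 40.5 + 37.0 + 39.1 + 41.0 + 39.1 + 39.1) / 9 = 38.9111
Moving ranges: 2.6, 2.7, 0.3, 3.5, 2.1, 1.9, 1.9, 0.0; M̄R̄ = 15.0000 / 8 = 1.8750
LCL = X̄ − 3·M̄R̄/d₂ = 38.9111 − 3 × 1.8750 / 1.128 = 33.9244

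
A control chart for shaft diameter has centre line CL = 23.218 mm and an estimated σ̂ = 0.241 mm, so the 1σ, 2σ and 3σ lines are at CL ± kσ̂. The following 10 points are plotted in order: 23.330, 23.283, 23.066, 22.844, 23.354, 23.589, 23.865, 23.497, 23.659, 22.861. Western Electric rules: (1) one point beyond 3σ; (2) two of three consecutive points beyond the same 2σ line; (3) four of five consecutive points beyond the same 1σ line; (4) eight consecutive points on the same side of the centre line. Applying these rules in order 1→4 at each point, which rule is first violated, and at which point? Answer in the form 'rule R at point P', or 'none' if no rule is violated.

Zone of each point (C = within 1σ̂, B = 1σ̂–2σ̂, A = 2σ̂–3σ̂, * = beyond 3σ̂; sign = side of CL): 1:+C, 2:+C, 3:-C, 4:-B, 5:+C, 6:+B, 7:+A, 8:+B, 9:+B, 10:-B
Rule 3 (four of five consecutive points beyond the same 1σ limit) is satisfied at point 9.

rule 3 at point 9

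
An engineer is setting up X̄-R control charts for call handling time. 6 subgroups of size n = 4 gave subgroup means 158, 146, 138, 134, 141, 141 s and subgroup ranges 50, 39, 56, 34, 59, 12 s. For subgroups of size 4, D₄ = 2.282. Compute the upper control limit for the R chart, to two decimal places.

R̄ = (50 + 39 + 56 + 34 + 59 + 12) / 6 = 250.0000 / 6 = 41.6667
UCL_R = D₄·R̄ = 2.282 × 41.6667 = 95.0833

95.08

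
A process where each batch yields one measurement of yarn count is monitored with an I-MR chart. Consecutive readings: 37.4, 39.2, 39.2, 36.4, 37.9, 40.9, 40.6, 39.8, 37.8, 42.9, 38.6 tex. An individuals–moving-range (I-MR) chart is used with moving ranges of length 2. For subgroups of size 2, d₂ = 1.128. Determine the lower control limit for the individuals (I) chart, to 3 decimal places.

X̄ = (37.4 + 39.2 + 39.2 + 36.4 + 37.9 + 40.9 + 40.6 + 39.8 + 37.8 + 42.9 + 38.6) / 11 = 39.1545
Moving ranges: 1.8, 0.0, 2.8, 1.5, 3.0, 0.3, 0.8, 2.0, 5.1, 4.3; M̄R̄ = 21.6000 / 10 = 2.1600
LCL = X̄ − 3·M̄R̄/d₂ = 39.1545 − 3 × 2.1600 / 1.128 = 33.4099

33.410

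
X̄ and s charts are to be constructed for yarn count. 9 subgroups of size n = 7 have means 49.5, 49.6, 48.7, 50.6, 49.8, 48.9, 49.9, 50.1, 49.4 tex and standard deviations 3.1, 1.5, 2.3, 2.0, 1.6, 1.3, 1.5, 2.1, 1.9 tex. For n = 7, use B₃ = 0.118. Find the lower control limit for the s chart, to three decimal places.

0.227

s̄ = (3.1 + 1.5 + 2.3 + 2.0 + 1.6 + 1.3 + 1.5 + 2.1 + 1.9) / 9 = 1.9222
LCL_s = B₃·s̄ = 0.118 × 1.9222 = 0.2268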